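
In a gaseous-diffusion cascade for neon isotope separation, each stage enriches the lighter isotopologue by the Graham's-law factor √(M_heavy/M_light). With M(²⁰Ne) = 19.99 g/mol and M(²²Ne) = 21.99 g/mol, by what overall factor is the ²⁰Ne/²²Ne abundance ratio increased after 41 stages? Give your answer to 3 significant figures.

The single-stage factor is √(M_heavy/M_light), so 41 stages give [√(21.99/19.99)]^41 = (21.99/19.99)^(41/2).
= 1.10005^(41/2) = 7.06.

7.06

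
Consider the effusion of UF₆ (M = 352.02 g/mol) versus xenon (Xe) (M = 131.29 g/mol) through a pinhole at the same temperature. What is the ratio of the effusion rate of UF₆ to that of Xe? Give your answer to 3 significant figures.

From Graham's law, rate_UF₆/rate_Xe = √(M_Xe/M_UF₆) = √(131.29/352.02) = √0.3730 = 0.611.

0.611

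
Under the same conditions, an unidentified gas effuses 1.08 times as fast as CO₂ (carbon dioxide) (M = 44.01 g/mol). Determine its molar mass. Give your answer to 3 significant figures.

Graham's law gives rate_X/rate_CO₂ = √(M_CO₂/M_X).
1.08 = √(44.01/M_X)
M_X = 44.01 / 1.08² = 44.01 / 1.166 = 37.7 g/mol

37.7 g/mol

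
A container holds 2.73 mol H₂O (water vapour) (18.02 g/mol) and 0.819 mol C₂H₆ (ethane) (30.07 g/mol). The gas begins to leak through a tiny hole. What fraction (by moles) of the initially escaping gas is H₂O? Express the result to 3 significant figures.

The effusion rate of species i is ∝ p_i/√M_i ∝ n_i/√M_i.
Mole fraction of H₂O in the effusate = (n_H₂O/√M_H₂O) / (n_H₂O/√M_H₂O + n_C₂H₆/√M_C₂H₆)
= (2.73/√18.02) / (2.73/√18.02 + 0.819/√30.07) = 0.6431/(0.6431 + 0.1494) = 0.812.

0.812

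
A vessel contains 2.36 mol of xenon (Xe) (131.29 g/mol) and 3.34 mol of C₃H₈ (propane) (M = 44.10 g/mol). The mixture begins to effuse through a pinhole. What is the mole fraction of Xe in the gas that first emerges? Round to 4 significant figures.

0.2905

Effusion rate of each component ∝ n_i/√M_i (partial pressure × 1/√M).
Mole fraction of Xe in the effusate = (n_Xe/√M_Xe) / (n_Xe/√M_Xe + n_C₃H₈/√M_C₃H₈)
= (2.36/√131.29) / (2.36/√131.29 + 3.34/√44.10) = 0.2060/(0.2060 + 0.5030) = 0.2905.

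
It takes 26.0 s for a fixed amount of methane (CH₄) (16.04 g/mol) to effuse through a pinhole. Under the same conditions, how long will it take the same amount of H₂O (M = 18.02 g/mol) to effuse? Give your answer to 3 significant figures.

Using Graham's law: t_H₂O/t_CH₄ = √(M_H₂O/M_CH₄) = √(18.02/16.04) = √1.123 = 1.060.
So the time for H₂O is 26.0 × 1.060 = 27.6 s.

27.6 s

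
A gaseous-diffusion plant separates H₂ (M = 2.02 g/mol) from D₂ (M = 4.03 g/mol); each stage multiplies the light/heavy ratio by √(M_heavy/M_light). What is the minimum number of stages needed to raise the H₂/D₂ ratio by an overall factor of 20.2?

Per stage α = (4.03/2.02)^(1/2) = 1.99505^0.5, giving ln α = 0.3453.
Need α^N ≥ 20.2 ⇒ N ≥ ln(20.2) / ln α = 3.006 / 0.3453 = 8.70.
So at least 9 stages are needed.

9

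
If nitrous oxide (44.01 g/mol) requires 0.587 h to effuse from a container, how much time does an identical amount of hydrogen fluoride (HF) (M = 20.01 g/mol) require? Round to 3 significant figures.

Since effusion rate ∝ 1/√M, t_HF/t_N₂O = √(M_HF/M_N₂O) = √(20.01/44.01) = √0.4547 = 0.6743.
So the time for HF is 0.587 × 0.6743 = 0.396 h.

0.396 h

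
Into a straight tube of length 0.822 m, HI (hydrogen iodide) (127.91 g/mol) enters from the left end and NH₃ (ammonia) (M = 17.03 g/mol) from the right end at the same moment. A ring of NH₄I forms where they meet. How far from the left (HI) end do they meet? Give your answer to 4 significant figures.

0.2198 m

Distances travelled in equal time are proportional to diffusion rates, so d_HI/d_NH₃ = √(M_NH₃/M_HI) = √(17.03/127.91) = 0.3649.
With d_HI + d_NH₃ = 0.822 m, d_NH₃ = 0.822/(1 + 0.3649) = 0.6022 m.
d_HI = 0.822 − 0.6022 = 0.2198 m.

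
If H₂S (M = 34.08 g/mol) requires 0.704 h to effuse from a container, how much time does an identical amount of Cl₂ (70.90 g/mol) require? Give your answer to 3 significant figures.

1.02 h

Graham's law gives t_Cl₂/t_H₂S = √(M_Cl₂/M_H₂S) = √(70.90/34.08) = √2.080 = 1.442.
So the time for Cl₂ is 0.704 × 1.442 = 1.02 h.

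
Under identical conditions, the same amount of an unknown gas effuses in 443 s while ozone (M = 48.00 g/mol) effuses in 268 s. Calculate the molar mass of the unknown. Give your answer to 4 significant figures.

By Graham's law, t_X/t_O₃ = √(M_X/M_O₃).
443/268 = 1.653 = √(M_X/48.00)
M_X = 48.00 × 1.653² = 48.00 × 2.732 = 131.2 g/mol

131.2 g/mol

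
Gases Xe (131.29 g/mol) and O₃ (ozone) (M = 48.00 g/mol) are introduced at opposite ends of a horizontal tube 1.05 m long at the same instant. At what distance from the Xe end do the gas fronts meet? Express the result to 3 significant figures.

0.396 m

Distances travelled in equal time are proportional to diffusion rates, so d_Xe/d_O₃ = √(M_O₃/M_Xe) = √(48.00/131.29) = 0.6047.
With d_Xe + d_O₃ = 1.05 m, d_O₃ = 1.05/(1 + 0.6047) = 0.6543 m.
d_Xe = 1.05 − 0.6543 = 0.396 m.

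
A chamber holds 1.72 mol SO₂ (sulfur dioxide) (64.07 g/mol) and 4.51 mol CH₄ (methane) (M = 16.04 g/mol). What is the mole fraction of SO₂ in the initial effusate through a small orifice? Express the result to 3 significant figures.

0.160

Rate_i ∝ x_i/√M_i (Graham's law weighted by mole fraction), so the effusate composition follows n_i/√M_i.
So x_SO₂ in the escaping gas = (n_SO₂/√M_SO₂) / Σ(n_i/√M_i)
= (1.72/√64.07) / (1.72/√64.07 + 4.51/√16.04) = 0.2149/(0.2149 + 1.126) = 0.160.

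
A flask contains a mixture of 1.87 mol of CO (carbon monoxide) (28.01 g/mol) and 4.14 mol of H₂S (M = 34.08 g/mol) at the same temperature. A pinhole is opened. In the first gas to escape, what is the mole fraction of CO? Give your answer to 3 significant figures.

0.333

The effusion rate of species i is ∝ p_i/√M_i ∝ n_i/√M_i.
x_CO(eff) = (n_CO/√M_CO) / (n_CO/√M_CO + n_H₂S/√M_H₂S)
= (1.87/√28.01) / (1.87/√28.01 + 4.14/√34.08) = 0.3533/(0.3533 + 0.7092) = 0.333.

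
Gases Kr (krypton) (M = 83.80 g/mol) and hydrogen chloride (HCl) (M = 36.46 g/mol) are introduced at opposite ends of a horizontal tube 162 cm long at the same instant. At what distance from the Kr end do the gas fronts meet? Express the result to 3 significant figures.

Distances travelled in equal time are proportional to diffusion rates, so d_Kr/d_HCl = √(M_HCl/M_Kr) = √(36.46/83.80) = 0.6596.
With d_Kr + d_HCl = 162 cm, d_HCl = 162/(1 + 0.6596) = 97.61 cm.
d_Kr = 162 − 97.61 = 64.4 cm.

64.4 cm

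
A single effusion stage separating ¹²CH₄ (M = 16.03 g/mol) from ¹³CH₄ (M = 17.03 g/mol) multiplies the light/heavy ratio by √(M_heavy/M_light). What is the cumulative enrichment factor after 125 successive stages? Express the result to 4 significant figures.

43.91

The single-stage factor is √(M_heavy/M_light), so 125 stages give [√(17.03/16.03)]^125 = (17.03/16.03)^(125/2).
= 1.06238^(125/2) = 43.91.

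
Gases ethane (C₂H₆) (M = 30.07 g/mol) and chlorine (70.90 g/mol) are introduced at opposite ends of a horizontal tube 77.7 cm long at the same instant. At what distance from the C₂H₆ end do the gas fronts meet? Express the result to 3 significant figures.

47.1 cm

The fronts meet when d_C₂H₆ + d_Cl₂ = L with d_C₂H₆/d_Cl₂ = √(M_Cl₂/M_C₂H₆) (Graham's law). Here √(M_Cl₂/M_C₂H₆) = √(70.90/30.07) = 1.536.
With d_C₂H₆ + d_Cl₂ = 77.7 cm, d_Cl₂ = 77.7/(1 + 1.536) = 30.64 cm.
d_C₂H₆ = 77.7 − 30.64 = 47.1 cm.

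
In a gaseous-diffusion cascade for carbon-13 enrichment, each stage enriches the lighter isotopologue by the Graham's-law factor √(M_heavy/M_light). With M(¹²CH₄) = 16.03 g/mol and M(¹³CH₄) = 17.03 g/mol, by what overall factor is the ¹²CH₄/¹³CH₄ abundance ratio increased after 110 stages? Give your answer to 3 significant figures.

Each stage multiplies the ratio by α = √(17.03/16.03), so after 110 stages the overall factor is α^110 = (17.03/16.03)^(110/2).
= 1.06238^55 = 27.9.

27.9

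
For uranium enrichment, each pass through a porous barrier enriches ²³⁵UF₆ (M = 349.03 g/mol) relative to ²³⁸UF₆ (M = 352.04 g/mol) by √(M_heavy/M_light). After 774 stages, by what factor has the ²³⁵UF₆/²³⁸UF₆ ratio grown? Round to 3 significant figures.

27.7

After 774 stages the ratio has grown by (√(352.04/349.03))^774 = (352.04/349.03)^(774/2).
= 1.00862^387 = 27.7.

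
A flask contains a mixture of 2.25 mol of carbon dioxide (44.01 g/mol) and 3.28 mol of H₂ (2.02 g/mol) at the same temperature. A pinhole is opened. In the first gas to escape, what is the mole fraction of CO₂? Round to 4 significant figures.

0.1281

Each component's effusion rate ∝ (its partial pressure)·(1/√M) ∝ n_i/√M_i.
So x_CO₂ in the escaping gas = (n_CO₂/√M_CO₂) / Σ(n_i/√M_i)
= (2.25/√44.01) / (2.25/√44.01 + 3.28/√2.02) = 0.3392/(0.3392 + 2.308) = 0.1281.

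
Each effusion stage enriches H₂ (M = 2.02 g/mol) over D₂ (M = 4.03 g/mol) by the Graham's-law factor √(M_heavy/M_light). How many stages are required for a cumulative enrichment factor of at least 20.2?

9

Single-stage factor α = √(4.03/2.02), so ln α = ½ ln(1.99505) = 0.3453.
Need α^N ≥ 20.2 ⇒ N ≥ ln(20.2) / ln α = 3.006 / 0.3453 = 8.70.
Rounding up, N = 9 stages.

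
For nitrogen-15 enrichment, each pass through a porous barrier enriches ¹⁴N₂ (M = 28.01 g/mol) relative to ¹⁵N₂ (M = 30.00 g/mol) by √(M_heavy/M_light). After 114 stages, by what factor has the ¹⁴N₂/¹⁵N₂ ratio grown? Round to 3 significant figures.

50.0

After 114 stages the ratio has grown by (√(30.00/28.01))^114 = (30.00/28.01)^(114/2).
= 1.07105^57 = 50.0.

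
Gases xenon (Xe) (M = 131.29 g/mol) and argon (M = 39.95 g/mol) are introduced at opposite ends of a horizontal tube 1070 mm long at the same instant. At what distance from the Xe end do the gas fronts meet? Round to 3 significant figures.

In equal time, each gas travels a distance ∝ its rate ∝ 1/√M, so d_Xe/d_Ar = √(M_Ar/M_Xe) = √(39.95/131.29) = 0.5516.
With d_Xe + d_Ar = 1070 mm, d_Ar = 1070/(1 + 0.5516) = 689.6 mm.
d_Xe = 1070 − 689.6 = 380 mm.

380 mm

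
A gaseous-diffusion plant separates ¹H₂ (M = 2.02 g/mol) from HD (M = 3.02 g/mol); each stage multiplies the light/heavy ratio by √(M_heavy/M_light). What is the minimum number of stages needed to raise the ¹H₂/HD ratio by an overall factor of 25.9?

Single-stage factor α = √(3.02/2.02), so ln α = ½ ln(1.49505) = 0.2011.
Need α^N ≥ 25.9 ⇒ N ≥ ln(25.9) / ln α = 3.254 / 0.2011 = 16.18.
Rounding up, N = 17 stages.

17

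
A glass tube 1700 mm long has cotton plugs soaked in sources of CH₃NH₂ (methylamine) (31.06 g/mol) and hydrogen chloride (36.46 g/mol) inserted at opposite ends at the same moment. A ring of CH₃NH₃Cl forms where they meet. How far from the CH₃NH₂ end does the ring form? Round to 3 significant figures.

884 mm

In equal time, each gas travels a distance ∝ its rate ∝ 1/√M, so d_CH₃NH₂/d_HCl = √(M_HCl/M_CH₃NH₂) = √(36.46/31.06) = 1.083.
With d_CH₃NH₂ + d_HCl = 1700 mm, d_HCl = 1700/(1 + 1.083) = 816.0 mm.
d_CH₃NH₂ = 1700 − 816.0 = 884 mm.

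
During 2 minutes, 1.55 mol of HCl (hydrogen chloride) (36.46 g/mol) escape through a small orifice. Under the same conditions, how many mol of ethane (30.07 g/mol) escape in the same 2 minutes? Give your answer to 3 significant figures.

From Graham's law, rate_C₂H₆/rate_HCl = √(M_HCl/M_C₂H₆) = √(36.46/30.07) = √1.213 = 1.101.
So the amount for C₂H₆ is 1.55 × 1.101 = 1.71 mol.

1.71 mol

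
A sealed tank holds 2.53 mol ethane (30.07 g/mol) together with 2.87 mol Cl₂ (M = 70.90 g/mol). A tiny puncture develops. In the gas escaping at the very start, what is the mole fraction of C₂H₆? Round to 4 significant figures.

0.5751

Rate_i ∝ x_i/√M_i (Graham's law weighted by mole fraction), so the effusate composition follows n_i/√M_i.
x_C₂H₆(eff) = (n_C₂H₆/√M_C₂H₆) / (n_C₂H₆/√M_C₂H₆ + n_Cl₂/√M_Cl₂)
= (2.53/√30.07) / (2.53/√30.07 + 2.87/√70.90) = 0.4614/(0.4614 + 0.3408) = 0.5751.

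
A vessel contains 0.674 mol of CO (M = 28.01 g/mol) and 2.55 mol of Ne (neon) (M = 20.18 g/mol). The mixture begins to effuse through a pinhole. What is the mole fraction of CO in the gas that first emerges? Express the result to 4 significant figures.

0.1832

Rate_i ∝ x_i/√M_i (Graham's law weighted by mole fraction), so the effusate composition follows n_i/√M_i.
Mole fraction of CO in the effusate = (n_CO/√M_CO) / (n_CO/√M_CO + n_Ne/√M_Ne)
= (0.674/√28.01) / (0.674/√28.01 + 2.55/√20.18) = 0.1274/(0.1274 + 0.5676) = 0.1832.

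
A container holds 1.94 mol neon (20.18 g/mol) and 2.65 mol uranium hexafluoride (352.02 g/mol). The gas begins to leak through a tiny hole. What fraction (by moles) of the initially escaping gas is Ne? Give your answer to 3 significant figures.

The effusion rate of species i is ∝ p_i/√M_i ∝ n_i/√M_i.
Mole fraction of Ne in the effusate = (n_Ne/√M_Ne) / (n_Ne/√M_Ne + n_UF₆/√M_UF₆)
= (1.94/√20.18) / (1.94/√20.18 + 2.65/√352.02) = 0.4319/(0.4319 + 0.1412) = 0.754.

0.754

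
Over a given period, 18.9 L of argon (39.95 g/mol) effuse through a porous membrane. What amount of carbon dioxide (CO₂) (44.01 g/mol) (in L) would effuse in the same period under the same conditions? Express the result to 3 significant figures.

18.0 L

By Graham's law, rate_CO₂/rate_Ar = √(M_Ar/M_CO₂) = √(39.95/44.01) = √0.9077 = 0.9528.
So the volume for CO₂ is 18.9 × 0.9528 = 18.0 L.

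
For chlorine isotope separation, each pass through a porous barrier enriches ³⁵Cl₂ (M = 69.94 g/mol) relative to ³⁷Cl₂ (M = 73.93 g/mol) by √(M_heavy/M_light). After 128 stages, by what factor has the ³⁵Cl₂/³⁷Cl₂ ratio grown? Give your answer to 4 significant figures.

34.84

Each stage multiplies the ratio by α = √(73.93/69.94), so after 128 stages the overall factor is α^128 = (73.93/69.94)^(128/2).
= 1.05705^64 = 34.84.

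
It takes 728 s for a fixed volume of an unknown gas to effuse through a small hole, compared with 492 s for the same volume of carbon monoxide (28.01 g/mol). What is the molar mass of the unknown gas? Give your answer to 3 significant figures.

61.3 g/mol

From Graham's law, t_X/t_CO = √(M_X/M_CO).
728/492 = 1.480 = √(M_X/28.01)
M_X = 28.01 × 1.480² = 28.01 × 2.189 = 61.3 g/mol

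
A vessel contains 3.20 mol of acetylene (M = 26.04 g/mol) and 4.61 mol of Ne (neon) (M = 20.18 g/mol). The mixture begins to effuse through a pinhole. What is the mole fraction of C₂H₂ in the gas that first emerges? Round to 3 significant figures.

The effusion rate of species i is ∝ p_i/√M_i ∝ n_i/√M_i.
x_C₂H₂(eff) = (n_C₂H₂/√M_C₂H₂) / (n_C₂H₂/√M_C₂H₂ + n_Ne/√M_Ne)
= (3.20/√26.04) / (3.20/√26.04 + 4.61/√20.18) = 0.6271/(0.6271 + 1.026) = 0.379.

0.379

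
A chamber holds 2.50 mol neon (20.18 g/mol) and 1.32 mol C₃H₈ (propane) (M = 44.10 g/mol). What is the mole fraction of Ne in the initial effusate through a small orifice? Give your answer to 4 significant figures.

0.7368

Effusion rate of each component ∝ n_i/√M_i (partial pressure × 1/√M).
x_Ne(eff) = (n_Ne/√M_Ne) / (n_Ne/√M_Ne + n_C₃H₈/√M_C₃H₈)
= (2.50/√20.18) / (2.50/√20.18 + 1.32/√44.10) = 0.5565/(0.5565 + 0.1988) = 0.7368.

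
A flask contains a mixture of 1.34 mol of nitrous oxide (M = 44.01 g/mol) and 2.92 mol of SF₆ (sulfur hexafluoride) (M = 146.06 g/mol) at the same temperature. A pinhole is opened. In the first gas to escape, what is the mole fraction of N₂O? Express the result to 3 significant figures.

Effusion rate of each component ∝ n_i/√M_i (partial pressure × 1/√M).
So x_N₂O in the escaping gas = (n_N₂O/√M_N₂O) / Σ(n_i/√M_i)
= (1.34/√44.01) / (1.34/√44.01 + 2.92/√146.06) = 0.2020/(0.2020 + 0.2416) = 0.455.

0.455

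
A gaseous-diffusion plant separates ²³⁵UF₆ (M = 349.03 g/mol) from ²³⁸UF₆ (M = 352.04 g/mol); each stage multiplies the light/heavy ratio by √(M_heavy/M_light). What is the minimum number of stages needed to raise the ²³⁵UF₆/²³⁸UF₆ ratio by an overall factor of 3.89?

Single-stage factor α = √(352.04/349.03), so ln α = ½ ln(1.00862) = 0.004293.
Need α^N ≥ 3.89 ⇒ N ≥ ln(3.89) / ln α = 1.358 / 0.004293 = 316.39.
Rounding up, N = 317 stages.

317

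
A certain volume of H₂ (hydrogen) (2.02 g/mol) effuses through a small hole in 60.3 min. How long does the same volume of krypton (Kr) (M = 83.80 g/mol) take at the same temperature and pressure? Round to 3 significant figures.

Using Graham's law: t_Kr/t_H₂ = √(M_Kr/M_H₂) = √(83.80/2.02) = √41.49 = 6.441.
So the time for Kr is 60.3 × 6.441 = 388 min.

388 min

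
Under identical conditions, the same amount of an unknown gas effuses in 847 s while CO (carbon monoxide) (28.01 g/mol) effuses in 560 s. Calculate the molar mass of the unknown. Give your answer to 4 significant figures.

Using Graham's law: t_X/t_CO = √(M_X/M_CO).
847/560 = 1.512 = √(M_X/28.01)
M_X = 28.01 × 1.512² = 28.01 × 2.288 = 64.08 g/mol

64.08 g/mol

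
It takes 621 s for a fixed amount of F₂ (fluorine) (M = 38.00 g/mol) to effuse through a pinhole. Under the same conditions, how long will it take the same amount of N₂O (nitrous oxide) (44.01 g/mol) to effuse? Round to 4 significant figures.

Since effusion rate ∝ 1/√M, t_N₂O/t_F₂ = √(M_N₂O/M_F₂) = √(44.01/38.00) = √1.158 = 1.076.
So the time for N₂O is 621 × 1.076 = 668.3 s.

668.3 s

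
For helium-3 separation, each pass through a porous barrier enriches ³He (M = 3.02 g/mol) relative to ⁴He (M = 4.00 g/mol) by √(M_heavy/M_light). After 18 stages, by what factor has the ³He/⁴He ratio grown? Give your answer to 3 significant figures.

12.5

After 18 stages the ratio has grown by (√(4.00/3.02))^18 = (4.00/3.02)^(18/2).
= 1.32450^9 = 12.5.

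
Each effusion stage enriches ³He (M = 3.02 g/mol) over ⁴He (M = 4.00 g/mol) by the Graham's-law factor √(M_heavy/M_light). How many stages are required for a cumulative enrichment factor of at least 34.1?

With α = √(4.00/3.02) per stage, ln α = ½ ln(1.32450) = 0.1405.
Need α^N ≥ 34.1 ⇒ N ≥ ln(34.1) / ln α = 3.529 / 0.1405 = 25.12.
Minimum whole number of stages: N = 26.

26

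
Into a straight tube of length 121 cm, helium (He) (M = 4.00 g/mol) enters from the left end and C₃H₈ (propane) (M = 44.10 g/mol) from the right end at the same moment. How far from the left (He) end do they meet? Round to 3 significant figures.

The fronts meet when d_He + d_C₃H₈ = L with d_He/d_C₃H₈ = √(M_C₃H₈/M_He) (Graham's law). Here √(M_C₃H₈/M_He) = √(44.10/4.00) = 3.320.
With d_He + d_C₃H₈ = 121 cm, d_C₃H₈ = 121/(1 + 3.320) = 28.01 cm.
d_He = 121 − 28.01 = 93.0 cm.

93.0 cm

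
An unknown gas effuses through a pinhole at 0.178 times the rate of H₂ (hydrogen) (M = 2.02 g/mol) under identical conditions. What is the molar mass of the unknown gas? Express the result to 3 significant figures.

63.8 g/mol

From Graham's law, rate_X/rate_H₂ = √(M_H₂/M_X).
0.178 = √(2.02/M_X)
M_X = 2.02 / 0.178² = 2.02 / 0.03168 = 63.8 g/mol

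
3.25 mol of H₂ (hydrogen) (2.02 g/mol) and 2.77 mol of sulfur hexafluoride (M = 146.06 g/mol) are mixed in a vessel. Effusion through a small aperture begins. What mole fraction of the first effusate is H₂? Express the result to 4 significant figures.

The effusion rate of species i is ∝ p_i/√M_i ∝ n_i/√M_i.
x_H₂(eff) = (n_H₂/√M_H₂) / (n_H₂/√M_H₂ + n_SF₆/√M_SF₆)
= (3.25/√2.02) / (3.25/√2.02 + 2.77/√146.06) = 2.287/(2.287 + 0.2292) = 0.9089.

0.9089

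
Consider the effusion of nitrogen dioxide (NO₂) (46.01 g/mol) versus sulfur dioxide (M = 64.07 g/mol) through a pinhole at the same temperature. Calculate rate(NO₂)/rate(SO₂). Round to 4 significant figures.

Graham's law gives rate_NO₂/rate_SO₂ = √(M_SO₂/M_NO₂) = √(64.07/46.01) = √1.393 = 1.180.

1.180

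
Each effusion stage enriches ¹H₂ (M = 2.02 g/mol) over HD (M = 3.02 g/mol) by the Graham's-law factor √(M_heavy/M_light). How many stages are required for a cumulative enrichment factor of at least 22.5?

16

Per stage α = (3.02/2.02)^(1/2) = 1.49505^0.5, giving ln α = 0.2011.
Need α^N ≥ 22.5 ⇒ N ≥ ln(22.5) / ln α = 3.114 / 0.2011 = 15.48.
Rounding up, N = 16 stages.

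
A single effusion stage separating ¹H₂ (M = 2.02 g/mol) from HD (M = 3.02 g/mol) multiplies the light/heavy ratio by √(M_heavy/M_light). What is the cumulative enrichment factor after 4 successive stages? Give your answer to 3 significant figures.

After 4 stages the ratio has grown by (√(3.02/2.02))^4 = (3.02/2.02)^(4/2).
= 1.49505^2 = 2.24.

2.24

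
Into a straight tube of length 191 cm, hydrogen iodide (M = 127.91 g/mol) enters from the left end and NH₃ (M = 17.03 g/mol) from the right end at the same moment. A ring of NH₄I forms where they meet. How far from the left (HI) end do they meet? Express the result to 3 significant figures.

51.1 cm

In equal time, each gas travels a distance ∝ its rate ∝ 1/√M, so d_HI/d_NH₃ = √(M_NH₃/M_HI) = √(17.03/127.91) = 0.3649.
With d_HI + d_NH₃ = 191 cm, d_NH₃ = 191/(1 + 0.3649) = 139.9 cm.
d_HI = 191 − 139.9 = 51.1 cm.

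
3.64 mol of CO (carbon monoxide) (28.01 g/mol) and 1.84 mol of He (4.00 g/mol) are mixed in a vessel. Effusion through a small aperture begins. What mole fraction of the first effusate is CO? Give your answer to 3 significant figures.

Rate_i ∝ x_i/√M_i (Graham's law weighted by mole fraction), so the effusate composition follows n_i/√M_i.
So x_CO in the escaping gas = (n_CO/√M_CO) / Σ(n_i/√M_i)
= (3.64/√28.01) / (3.64/√28.01 + 1.84/√4.00) = 0.6878/(0.6878 + 0.9200) = 0.428.

0.428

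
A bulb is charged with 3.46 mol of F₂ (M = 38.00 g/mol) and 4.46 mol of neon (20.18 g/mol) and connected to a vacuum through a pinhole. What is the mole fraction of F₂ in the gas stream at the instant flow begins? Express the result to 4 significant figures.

0.3612

Effusion rate of each component ∝ n_i/√M_i (partial pressure × 1/√M).
Mole fraction of F₂ in the effusate = (n_F₂/√M_F₂) / (n_F₂/√M_F₂ + n_Ne/√M_Ne)
= (3.46/√38.00) / (3.46/√38.00 + 4.46/√20.18) = 0.5613/(0.5613 + 0.9928) = 0.3612.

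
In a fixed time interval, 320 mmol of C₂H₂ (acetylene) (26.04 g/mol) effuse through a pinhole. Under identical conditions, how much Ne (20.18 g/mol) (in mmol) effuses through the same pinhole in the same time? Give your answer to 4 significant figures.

363.5 mmol

Graham's law gives rate_Ne/rate_C₂H₂ = √(M_C₂H₂/M_Ne) = √(26.04/20.18) = √1.290 = 1.136.
So the amount for Ne is 320 × 1.136 = 363.5 mmol.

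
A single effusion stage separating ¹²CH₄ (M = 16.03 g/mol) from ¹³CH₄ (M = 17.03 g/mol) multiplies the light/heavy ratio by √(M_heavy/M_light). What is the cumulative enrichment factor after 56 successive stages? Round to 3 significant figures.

5.44

After 56 stages the ratio has grown by (√(17.03/16.03))^56 = (17.03/16.03)^(56/2).
= 1.06238^28 = 5.44.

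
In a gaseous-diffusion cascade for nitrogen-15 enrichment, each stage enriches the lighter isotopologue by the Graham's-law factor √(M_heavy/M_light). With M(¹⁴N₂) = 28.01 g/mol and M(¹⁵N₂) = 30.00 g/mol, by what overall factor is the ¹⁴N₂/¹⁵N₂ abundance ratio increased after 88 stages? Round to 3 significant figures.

After 88 stages the ratio has grown by (√(30.00/28.01))^88 = (30.00/28.01)^(88/2).
= 1.07105^44 = 20.5.

20.5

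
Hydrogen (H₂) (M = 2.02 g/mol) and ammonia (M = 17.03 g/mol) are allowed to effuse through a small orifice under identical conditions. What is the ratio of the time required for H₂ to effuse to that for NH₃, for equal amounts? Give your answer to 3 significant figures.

Since effusion rate ∝ 1/√M, t_H₂/t_NH₃ = √(M_H₂/M_NH₃) = √(2.02/17.03) = √0.1186 = 0.344.

0.344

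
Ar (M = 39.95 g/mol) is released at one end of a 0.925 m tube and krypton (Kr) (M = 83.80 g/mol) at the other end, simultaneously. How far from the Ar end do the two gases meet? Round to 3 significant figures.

0.547 m

In equal time, each gas travels a distance ∝ its rate ∝ 1/√M, so d_Ar/d_Kr = √(M_Kr/M_Ar) = √(83.80/39.95) = 1.448.
With d_Ar + d_Kr = 0.925 m, d_Kr = 0.925/(1 + 1.448) = 0.3778 m.
d_Ar = 0.925 − 0.3778 = 0.547 m.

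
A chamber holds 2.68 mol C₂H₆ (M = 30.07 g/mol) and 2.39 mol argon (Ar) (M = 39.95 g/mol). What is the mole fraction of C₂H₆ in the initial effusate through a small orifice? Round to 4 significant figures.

Each component's effusion rate ∝ (its partial pressure)·(1/√M) ∝ n_i/√M_i.
So x_C₂H₆ in the escaping gas = (n_C₂H₆/√M_C₂H₆) / Σ(n_i/√M_i)
= (2.68/√30.07) / (2.68/√30.07 + 2.39/√39.95) = 0.4887/(0.4887 + 0.3781) = 0.5638.

0.5638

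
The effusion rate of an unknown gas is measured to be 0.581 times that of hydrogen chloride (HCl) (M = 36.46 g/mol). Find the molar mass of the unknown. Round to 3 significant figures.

Graham's law gives rate_X/rate_HCl = √(M_HCl/M_X).
0.581 = √(36.46/M_X)
M_X = 36.46 / 0.581² = 36.46 / 0.3376 = 108 g/mol

108 g/mol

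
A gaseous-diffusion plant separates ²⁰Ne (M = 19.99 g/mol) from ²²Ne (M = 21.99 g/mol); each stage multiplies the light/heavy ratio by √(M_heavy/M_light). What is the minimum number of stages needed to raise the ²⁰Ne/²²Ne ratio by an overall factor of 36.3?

Single-stage factor α = √(21.99/19.99), so ln α = ½ ln(1.10005) = 0.04768.
Need α^N ≥ 36.3 ⇒ N ≥ ln(36.3) / ln α = 3.592 / 0.04768 = 75.34.
So at least 76 stages are needed.

76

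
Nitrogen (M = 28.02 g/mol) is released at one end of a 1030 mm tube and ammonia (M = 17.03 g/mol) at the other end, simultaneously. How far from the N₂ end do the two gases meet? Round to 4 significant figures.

451.2 mm

The fronts meet when d_N₂ + d_NH₃ = L with d_N₂/d_NH₃ = √(M_NH₃/M_N₂) (Graham's law). Here √(M_NH₃/M_N₂) = √(17.03/28.02) = 0.7796.
With d_N₂ + d_NH₃ = 1030 mm, d_NH₃ = 1030/(1 + 0.7796) = 578.8 mm.
d_N₂ = 1030 − 578.8 = 451.2 mm.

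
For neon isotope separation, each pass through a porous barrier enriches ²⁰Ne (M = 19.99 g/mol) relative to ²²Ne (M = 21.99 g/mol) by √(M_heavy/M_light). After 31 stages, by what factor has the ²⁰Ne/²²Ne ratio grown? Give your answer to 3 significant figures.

4.38

The single-stage factor is √(M_heavy/M_light), so 31 stages give [√(21.99/19.99)]^31 = (21.99/19.99)^(31/2).
= 1.10005^(31/2) = 4.38.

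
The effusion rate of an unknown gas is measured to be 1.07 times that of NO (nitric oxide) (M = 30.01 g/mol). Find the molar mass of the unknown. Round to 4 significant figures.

26.21 g/mol

From Graham's law, rate_X/rate_NO = √(M_NO/M_X).
1.07 = √(30.01/M_X)
M_X = 30.01 / 1.07² = 30.01 / 1.145 = 26.21 g/mol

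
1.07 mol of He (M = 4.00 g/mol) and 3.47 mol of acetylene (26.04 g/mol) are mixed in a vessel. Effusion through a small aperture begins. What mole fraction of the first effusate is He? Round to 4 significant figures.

0.4403

The effusion rate of species i is ∝ p_i/√M_i ∝ n_i/√M_i.
Mole fraction of He in the effusate = (n_He/√M_He) / (n_He/√M_He + n_C₂H₂/√M_C₂H₂)
= (1.07/√4.00) / (1.07/√4.00 + 3.47/√26.04) = 0.5350/(0.5350 + 0.6800) = 0.4403.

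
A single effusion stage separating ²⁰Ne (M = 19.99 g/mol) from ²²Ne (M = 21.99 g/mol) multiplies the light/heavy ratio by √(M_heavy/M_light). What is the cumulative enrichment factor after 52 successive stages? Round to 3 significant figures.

Overall factor = α^52 with α = √(21.99/19.99), i.e. (21.99/19.99)^(52/2).
= 1.10005^26 = 11.9.

11.9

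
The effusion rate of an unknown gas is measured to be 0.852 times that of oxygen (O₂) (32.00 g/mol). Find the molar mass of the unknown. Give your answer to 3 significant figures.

From Graham's law, rate_X/rate_O₂ = √(M_O₂/M_X).
0.852 = √(32.00/M_X)
M_X = 32.00 / 0.852² = 32.00 / 0.7259 = 44.1 g/mol

44.1 g/mol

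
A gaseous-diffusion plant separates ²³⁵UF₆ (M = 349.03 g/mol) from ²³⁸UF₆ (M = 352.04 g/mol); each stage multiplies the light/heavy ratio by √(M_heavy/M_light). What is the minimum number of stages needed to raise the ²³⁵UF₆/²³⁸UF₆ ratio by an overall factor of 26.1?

Single-stage factor α = √(352.04/349.03), so ln α = ½ ln(1.00862) = 0.004293.
Need α^N ≥ 26.1 ⇒ N ≥ ln(26.1) / ln α = 3.262 / 0.004293 = 759.74.
Minimum whole number of stages: N = 760.

760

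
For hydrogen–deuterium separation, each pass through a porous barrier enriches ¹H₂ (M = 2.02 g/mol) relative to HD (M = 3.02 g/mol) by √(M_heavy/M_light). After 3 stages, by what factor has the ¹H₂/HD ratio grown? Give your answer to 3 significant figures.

1.83

After 3 stages the ratio has grown by (√(3.02/2.02))^3 = (3.02/2.02)^(3/2).
= 1.49505^(3/2) = 1.83.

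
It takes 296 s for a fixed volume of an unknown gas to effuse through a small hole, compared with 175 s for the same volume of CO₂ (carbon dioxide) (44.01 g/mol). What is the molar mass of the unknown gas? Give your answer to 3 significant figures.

126 g/mol

By Graham's law, t_X/t_CO₂ = √(M_X/M_CO₂).
296/175 = 1.691 = √(M_X/44.01)
M_X = 44.01 × 1.691² = 44.01 × 2.861 = 126 g/mol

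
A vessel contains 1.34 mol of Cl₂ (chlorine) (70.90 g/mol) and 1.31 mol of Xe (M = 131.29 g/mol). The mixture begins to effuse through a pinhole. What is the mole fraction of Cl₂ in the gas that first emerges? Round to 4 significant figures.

0.5819

Each component's effusion rate ∝ (its partial pressure)·(1/√M) ∝ n_i/√M_i.
So x_Cl₂ in the escaping gas = (n_Cl₂/√M_Cl₂) / Σ(n_i/√M_i)
= (1.34/√70.90) / (1.34/√70.90 + 1.31/√131.29) = 0.1591/(0.1591 + 0.1143) = 0.5819.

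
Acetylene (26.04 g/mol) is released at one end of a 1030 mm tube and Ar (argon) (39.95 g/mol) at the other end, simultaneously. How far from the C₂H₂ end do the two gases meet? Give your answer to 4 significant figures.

569.9 mm

The fronts meet when d_C₂H₂ + d_Ar = L with d_C₂H₂/d_Ar = √(M_Ar/M_C₂H₂) (Graham's law). Here √(M_Ar/M_C₂H₂) = √(39.95/26.04) = 1.239.
With d_C₂H₂ + d_Ar = 1030 mm, d_Ar = 1030/(1 + 1.239) = 460.1 mm.
d_C₂H₂ = 1030 − 460.1 = 569.9 mm.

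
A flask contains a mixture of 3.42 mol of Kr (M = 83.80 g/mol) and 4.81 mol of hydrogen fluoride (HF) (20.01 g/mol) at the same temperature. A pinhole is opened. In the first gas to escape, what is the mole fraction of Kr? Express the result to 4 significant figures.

Each component's effusion rate ∝ (its partial pressure)·(1/√M) ∝ n_i/√M_i.
Mole fraction of Kr in the effusate = (n_Kr/√M_Kr) / (n_Kr/√M_Kr + n_HF/√M_HF)
= (3.42/√83.80) / (3.42/√83.80 + 4.81/√20.01) = 0.3736/(0.3736 + 1.075) = 0.2579.

0.2579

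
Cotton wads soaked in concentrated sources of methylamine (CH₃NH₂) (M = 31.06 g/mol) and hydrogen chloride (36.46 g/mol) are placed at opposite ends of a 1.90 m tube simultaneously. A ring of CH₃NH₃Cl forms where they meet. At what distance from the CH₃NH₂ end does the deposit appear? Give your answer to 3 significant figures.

0.988 m

In equal time, each gas travels a distance ∝ its rate ∝ 1/√M, so d_CH₃NH₂/d_HCl = √(M_HCl/M_CH₃NH₂) = √(36.46/31.06) = 1.083.
With d_CH₃NH₂ + d_HCl = 1.90 m, d_HCl = 1.90/(1 + 1.083) = 0.9120 m.
d_CH₃NH₂ = 1.90 − 0.9120 = 0.988 m.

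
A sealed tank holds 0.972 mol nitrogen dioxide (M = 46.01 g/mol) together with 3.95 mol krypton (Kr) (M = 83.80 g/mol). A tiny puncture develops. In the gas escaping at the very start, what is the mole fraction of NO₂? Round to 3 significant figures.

Each component's effusion rate ∝ (its partial pressure)·(1/√M) ∝ n_i/√M_i.
So x_NO₂ in the escaping gas = (n_NO₂/√M_NO₂) / Σ(n_i/√M_i)
= (0.972/√46.01) / (0.972/√46.01 + 3.95/√83.80) = 0.1433/(0.1433 + 0.4315) = 0.249.

0.249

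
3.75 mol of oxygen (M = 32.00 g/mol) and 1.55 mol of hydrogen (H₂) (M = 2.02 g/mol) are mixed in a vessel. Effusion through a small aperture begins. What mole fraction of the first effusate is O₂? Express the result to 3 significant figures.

Each component's effusion rate ∝ (its partial pressure)·(1/√M) ∝ n_i/√M_i.
x_O₂(eff) = (n_O₂/√M_O₂) / (n_O₂/√M_O₂ + n_H₂/√M_H₂)
= (3.75/√32.00) / (3.75/√32.00 + 1.55/√2.02) = 0.6629/(0.6629 + 1.091) = 0.378.

0.378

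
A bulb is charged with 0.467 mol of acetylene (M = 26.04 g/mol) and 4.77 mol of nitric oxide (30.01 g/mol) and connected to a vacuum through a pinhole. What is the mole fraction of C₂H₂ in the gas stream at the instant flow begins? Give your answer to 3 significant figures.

Effusion rate of each component ∝ n_i/√M_i (partial pressure × 1/√M).
So x_C₂H₂ in the escaping gas = (n_C₂H₂/√M_C₂H₂) / Σ(n_i/√M_i)
= (0.467/√26.04) / (0.467/√26.04 + 4.77/√30.01) = 0.09152/(0.09152 + 0.8707) = 0.0951.

0.0951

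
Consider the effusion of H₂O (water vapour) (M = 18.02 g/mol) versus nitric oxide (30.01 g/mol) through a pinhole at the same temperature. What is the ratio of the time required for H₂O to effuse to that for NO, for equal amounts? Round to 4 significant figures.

0.7749

By Graham's law, t_H₂O/t_NO = √(M_H₂O/M_NO) = √(18.02/30.01) = √0.6005 = 0.7749.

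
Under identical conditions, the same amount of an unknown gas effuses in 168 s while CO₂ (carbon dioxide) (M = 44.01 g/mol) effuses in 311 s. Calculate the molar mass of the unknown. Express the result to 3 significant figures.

Since effusion rate ∝ 1/√M, t_X/t_CO₂ = √(M_X/M_CO₂).
168/311 = 0.5402 = √(M_X/44.01)
M_X = 44.01 × 0.5402² = 44.01 × 0.2918 = 12.8 g/mol

12.8 g/mol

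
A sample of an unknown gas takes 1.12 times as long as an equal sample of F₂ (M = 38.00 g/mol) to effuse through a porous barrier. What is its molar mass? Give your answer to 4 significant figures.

47.67 g/mol

By Graham's law, t_X/t_F₂ = √(M_X/M_F₂).
1.12 = √(M_X/38.00)
M_X = 38.00 × 1.12² = 38.00 × 1.254 = 47.67 g/mol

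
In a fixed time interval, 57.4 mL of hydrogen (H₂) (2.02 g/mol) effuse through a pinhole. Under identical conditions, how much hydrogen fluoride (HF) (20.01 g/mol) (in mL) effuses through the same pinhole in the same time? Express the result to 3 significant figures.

Using Graham's law: rate_HF/rate_H₂ = √(M_H₂/M_HF) = √(2.02/20.01) = √0.1009 = 0.3177.
So the volume for HF is 57.4 × 0.3177 = 18.2 mL.

18.2 mL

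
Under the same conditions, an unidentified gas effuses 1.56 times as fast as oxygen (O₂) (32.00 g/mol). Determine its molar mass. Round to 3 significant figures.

13.1 g/mol

Since effusion rate ∝ 1/√M, rate_X/rate_O₂ = √(M_O₂/M_X).
1.56 = √(32.00/M_X)
M_X = 32.00 / 1.56² = 32.00 / 2.434 = 13.1 g/mol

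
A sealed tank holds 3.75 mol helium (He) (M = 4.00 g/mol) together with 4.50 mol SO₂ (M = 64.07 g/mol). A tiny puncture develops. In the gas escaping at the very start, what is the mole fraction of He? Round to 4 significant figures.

0.7693

Each component's effusion rate ∝ (its partial pressure)·(1/√M) ∝ n_i/√M_i.
x_He(eff) = (n_He/√M_He) / (n_He/√M_He + n_SO₂/√M_SO₂)
= (3.75/√4.00) / (3.75/√4.00 + 4.50/√64.07) = 1.875/(1.875 + 0.5622) = 0.7693.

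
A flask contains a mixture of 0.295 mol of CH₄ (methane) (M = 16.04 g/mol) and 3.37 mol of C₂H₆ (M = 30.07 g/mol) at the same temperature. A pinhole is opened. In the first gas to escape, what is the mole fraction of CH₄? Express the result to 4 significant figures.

The effusion rate of species i is ∝ p_i/√M_i ∝ n_i/√M_i.
Mole fraction of CH₄ in the effusate = (n_CH₄/√M_CH₄) / (n_CH₄/√M_CH₄ + n_C₂H₆/√M_C₂H₆)
= (0.295/√16.04) / (0.295/√16.04 + 3.37/√30.07) = 0.07366/(0.07366 + 0.6146) = 0.1070.

0.1070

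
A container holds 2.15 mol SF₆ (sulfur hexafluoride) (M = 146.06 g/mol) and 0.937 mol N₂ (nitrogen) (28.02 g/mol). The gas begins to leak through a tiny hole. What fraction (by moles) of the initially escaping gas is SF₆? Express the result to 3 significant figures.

0.501

The effusion rate of species i is ∝ p_i/√M_i ∝ n_i/√M_i.
So x_SF₆ in the escaping gas = (n_SF₆/√M_SF₆) / Σ(n_i/√M_i)
= (2.15/√146.06) / (2.15/√146.06 + 0.937/√28.02) = 0.1779/(0.1779 + 0.1770) = 0.501.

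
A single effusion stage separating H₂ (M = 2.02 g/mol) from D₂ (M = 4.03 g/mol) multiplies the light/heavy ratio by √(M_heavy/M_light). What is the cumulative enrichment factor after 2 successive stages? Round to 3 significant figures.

After 2 stages the ratio has grown by (√(4.03/2.02))^2 = (4.03/2.02)^(2/2).
= 1.99505^1 = 2.00.

2.00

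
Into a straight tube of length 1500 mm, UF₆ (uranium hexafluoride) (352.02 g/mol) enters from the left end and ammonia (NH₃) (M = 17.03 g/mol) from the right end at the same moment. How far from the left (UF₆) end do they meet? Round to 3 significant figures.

Graham's law gives d_UF₆/d_NH₃ = rate_UF₆/rate_NH₃ = √(M_NH₃/M_UF₆) = √(17.03/352.02) = 0.2199.
With d_UF₆ + d_NH₃ = 1500 mm, d_NH₃ = 1500/(1 + 0.2199) = 1230 mm.
d_UF₆ = 1500 − 1230 = 270 mm.

270 mm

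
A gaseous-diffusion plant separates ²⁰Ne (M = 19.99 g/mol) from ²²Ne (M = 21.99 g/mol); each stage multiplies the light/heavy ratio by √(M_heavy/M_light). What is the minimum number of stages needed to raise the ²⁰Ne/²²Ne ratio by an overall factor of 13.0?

54

Per stage α = (21.99/19.99)^(1/2) = 1.10005^0.5, giving ln α = 0.04768.
Need α^N ≥ 13.0 ⇒ N ≥ ln(13.0) / ln α = 2.565 / 0.04768 = 53.80.
Rounding up, N = 54 stages.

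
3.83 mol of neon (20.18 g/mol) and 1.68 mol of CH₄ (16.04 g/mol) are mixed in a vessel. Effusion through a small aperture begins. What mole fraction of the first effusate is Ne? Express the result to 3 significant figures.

0.670

Each component's effusion rate ∝ (its partial pressure)·(1/√M) ∝ n_i/√M_i.
So x_Ne in the escaping gas = (n_Ne/√M_Ne) / Σ(n_i/√M_i)
= (3.83/√20.18) / (3.83/√20.18 + 1.68/√16.04) = 0.8526/(0.8526 + 0.4195) = 0.670.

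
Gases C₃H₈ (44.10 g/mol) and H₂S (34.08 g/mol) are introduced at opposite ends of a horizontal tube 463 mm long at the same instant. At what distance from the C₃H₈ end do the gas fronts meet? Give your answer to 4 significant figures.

Distances travelled in equal time are proportional to diffusion rates, so d_C₃H₈/d_H₂S = √(M_H₂S/M_C₃H₈) = √(34.08/44.10) = 0.8791.
With d_C₃H₈ + d_H₂S = 463 mm, d_H₂S = 463/(1 + 0.8791) = 246.4 mm.
d_C₃H₈ = 463 − 246.4 = 216.6 mm.

216.6 mm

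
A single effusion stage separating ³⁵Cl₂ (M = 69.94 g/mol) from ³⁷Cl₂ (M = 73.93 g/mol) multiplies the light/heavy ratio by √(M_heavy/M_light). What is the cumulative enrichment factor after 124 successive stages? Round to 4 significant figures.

31.18

After 124 stages the ratio has grown by (√(73.93/69.94))^124 = (73.93/69.94)^(124/2).
= 1.05705^62 = 31.18.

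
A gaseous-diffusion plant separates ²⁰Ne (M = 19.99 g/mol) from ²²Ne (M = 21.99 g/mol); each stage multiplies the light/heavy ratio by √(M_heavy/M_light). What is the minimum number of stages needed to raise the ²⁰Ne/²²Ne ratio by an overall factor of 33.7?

74

Single-stage factor α = √(21.99/19.99), so ln α = ½ ln(1.10005) = 0.04768.
Need α^N ≥ 33.7 ⇒ N ≥ ln(33.7) / ln α = 3.517 / 0.04768 = 73.78.
Rounding up, N = 74 stages.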